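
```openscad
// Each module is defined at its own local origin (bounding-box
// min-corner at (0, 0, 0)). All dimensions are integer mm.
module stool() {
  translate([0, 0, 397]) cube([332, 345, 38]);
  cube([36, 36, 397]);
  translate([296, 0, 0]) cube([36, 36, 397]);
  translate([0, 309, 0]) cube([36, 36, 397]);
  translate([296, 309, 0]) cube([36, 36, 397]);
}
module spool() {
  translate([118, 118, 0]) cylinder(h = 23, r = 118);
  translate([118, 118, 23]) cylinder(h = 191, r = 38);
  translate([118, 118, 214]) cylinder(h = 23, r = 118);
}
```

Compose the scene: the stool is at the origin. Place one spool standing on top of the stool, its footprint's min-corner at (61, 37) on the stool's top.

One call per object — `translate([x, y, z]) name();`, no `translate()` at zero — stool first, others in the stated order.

stool();
translate([61, 37, 435]) spool();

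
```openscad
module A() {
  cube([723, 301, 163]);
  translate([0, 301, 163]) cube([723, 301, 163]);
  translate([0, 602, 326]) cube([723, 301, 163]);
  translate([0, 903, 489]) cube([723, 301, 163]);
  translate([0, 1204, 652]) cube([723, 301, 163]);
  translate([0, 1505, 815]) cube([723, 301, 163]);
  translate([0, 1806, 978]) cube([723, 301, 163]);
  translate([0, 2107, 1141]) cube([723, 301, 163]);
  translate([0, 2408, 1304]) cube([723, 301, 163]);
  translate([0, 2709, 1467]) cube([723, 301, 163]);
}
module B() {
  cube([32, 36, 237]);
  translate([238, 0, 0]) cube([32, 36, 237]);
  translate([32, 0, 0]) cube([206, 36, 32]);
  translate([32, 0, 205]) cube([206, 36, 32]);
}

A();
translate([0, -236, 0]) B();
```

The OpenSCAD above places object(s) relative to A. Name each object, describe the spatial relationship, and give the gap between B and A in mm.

A is a staircase. B is a picture frame. The picture frame is on the floor beside the staircase on its −y side. The gap between the picture frame and the staircase is 200 mm.

The picture frame's nearest face is 200 mm from the staircase's −y face.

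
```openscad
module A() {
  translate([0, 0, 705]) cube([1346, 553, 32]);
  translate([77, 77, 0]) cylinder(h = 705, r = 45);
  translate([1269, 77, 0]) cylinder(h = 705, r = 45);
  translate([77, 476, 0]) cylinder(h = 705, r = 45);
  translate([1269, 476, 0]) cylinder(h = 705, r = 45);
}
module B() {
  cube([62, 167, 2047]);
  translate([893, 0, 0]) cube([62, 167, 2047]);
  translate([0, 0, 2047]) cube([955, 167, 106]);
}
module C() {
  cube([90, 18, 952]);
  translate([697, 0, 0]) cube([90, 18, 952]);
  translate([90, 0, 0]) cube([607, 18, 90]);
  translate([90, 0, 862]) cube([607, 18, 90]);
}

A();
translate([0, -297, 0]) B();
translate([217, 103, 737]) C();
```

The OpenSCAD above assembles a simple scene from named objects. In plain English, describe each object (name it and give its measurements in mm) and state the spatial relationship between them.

A is a table with a 1346×553 mm rectangular top, 32 mm thick, top surface at z = 737 mm, supported by four round legs of 90 mm diameter, each leg's bounding box inset 32 mm from the nearest pair of top edges, running from the floor.

B is a door frame. The clear opening is 831 mm wide and 2047 mm high. Two 62 mm wide jambs, 167 mm deep, stand either side of the opening from the floor to the top of the opening. A 106 mm thick head sits across the top of both jambs, spanning the full outside width of the frame.

C is a rectangular picture frame lying in the x–z plane (depth along y). The opening is 607 mm wide (x) by 772 mm tall (z), surrounded by a border 90 mm wide on all four sides. The frame is 18 mm deep and is made of two full-height vertical stiles with two horizontal rails fitted between them.

The door frame is on the floor beside the table on its −y side. The picture frame is on top of the table.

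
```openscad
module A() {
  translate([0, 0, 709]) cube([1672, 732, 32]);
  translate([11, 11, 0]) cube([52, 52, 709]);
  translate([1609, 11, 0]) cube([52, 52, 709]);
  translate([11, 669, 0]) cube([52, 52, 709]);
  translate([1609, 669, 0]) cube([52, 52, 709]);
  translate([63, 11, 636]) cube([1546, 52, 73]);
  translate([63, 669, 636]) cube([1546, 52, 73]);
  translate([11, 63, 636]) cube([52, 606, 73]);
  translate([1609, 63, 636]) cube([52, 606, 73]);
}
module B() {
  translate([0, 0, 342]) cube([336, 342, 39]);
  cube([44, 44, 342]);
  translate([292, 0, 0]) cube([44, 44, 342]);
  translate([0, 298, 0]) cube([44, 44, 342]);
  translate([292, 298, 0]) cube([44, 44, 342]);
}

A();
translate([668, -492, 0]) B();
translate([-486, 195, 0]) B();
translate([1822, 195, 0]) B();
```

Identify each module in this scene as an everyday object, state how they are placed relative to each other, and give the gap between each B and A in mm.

Each stool's nearest face is 150 mm from the table's bounding box.

A is a table. B is a stool. Three stools sit around the table at the −y, −x, +x sides. The gap between each stool and the table is 150 mm.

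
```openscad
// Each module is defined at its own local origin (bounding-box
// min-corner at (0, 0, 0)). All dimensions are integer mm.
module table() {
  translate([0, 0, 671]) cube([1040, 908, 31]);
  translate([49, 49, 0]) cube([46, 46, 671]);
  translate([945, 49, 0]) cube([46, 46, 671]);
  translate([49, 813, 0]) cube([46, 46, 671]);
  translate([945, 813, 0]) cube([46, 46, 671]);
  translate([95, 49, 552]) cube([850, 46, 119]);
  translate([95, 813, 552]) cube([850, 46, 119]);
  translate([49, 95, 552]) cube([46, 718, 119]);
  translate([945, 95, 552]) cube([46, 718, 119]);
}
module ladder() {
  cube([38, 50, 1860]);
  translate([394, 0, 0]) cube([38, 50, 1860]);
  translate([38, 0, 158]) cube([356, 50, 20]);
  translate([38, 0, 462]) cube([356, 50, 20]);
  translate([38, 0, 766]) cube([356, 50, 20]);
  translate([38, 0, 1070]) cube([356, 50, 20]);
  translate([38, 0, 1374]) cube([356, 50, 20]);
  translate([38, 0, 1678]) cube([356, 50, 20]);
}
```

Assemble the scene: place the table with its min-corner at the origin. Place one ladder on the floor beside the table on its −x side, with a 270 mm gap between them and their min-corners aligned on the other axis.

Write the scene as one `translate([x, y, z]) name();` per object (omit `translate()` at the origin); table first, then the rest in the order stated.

table();
translate([-702, 0, 0]) ladder();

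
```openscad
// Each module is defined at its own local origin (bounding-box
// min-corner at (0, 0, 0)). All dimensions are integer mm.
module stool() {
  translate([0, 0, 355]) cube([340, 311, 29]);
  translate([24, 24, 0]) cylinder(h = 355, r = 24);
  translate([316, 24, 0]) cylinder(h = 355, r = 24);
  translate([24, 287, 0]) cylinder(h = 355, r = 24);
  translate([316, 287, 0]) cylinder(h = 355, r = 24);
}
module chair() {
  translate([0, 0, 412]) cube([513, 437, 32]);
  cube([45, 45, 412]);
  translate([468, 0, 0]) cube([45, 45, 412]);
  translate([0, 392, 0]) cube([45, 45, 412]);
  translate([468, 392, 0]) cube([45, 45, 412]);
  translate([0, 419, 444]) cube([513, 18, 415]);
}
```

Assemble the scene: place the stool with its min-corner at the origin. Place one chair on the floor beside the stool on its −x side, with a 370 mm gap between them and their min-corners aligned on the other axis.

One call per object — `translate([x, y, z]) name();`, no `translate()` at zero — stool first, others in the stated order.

stool();
translate([-883, 0, 0]) chair();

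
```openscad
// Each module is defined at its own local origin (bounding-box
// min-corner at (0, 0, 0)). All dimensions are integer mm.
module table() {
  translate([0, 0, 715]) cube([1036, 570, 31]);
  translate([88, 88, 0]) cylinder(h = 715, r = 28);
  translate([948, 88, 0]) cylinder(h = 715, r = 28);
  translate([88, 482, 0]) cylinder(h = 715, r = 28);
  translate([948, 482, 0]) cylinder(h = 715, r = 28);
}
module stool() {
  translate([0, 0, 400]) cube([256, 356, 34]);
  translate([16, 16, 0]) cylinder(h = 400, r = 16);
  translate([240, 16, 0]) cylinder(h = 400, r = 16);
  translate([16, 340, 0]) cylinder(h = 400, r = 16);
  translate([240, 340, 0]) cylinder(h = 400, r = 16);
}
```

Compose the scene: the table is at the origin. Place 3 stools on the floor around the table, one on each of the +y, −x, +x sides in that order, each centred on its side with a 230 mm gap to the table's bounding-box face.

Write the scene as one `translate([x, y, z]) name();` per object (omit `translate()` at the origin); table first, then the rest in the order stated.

table();
translate([390, 800, 0]) stool();
translate([-486, 107, 0]) stool();
translate([1266, 107, 0]) stool();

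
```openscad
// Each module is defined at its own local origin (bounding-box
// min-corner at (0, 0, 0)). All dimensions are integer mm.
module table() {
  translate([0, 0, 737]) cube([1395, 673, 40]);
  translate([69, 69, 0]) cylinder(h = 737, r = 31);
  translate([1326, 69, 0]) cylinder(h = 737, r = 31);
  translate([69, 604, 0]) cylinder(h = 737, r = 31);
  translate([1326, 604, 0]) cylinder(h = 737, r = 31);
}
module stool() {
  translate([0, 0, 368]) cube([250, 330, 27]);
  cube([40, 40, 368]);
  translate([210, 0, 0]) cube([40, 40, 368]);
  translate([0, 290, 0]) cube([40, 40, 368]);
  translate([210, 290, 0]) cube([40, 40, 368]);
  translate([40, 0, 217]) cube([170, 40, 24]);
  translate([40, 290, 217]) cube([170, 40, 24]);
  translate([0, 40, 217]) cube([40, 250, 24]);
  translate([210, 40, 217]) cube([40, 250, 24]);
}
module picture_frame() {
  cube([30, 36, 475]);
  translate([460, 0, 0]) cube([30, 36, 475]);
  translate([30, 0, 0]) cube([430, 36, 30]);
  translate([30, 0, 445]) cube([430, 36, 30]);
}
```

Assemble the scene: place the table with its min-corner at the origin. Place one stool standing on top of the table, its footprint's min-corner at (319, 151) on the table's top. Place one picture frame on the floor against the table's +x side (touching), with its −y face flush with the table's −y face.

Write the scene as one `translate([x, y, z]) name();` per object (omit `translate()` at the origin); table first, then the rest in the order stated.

table();
translate([319, 151, 777]) stool();
translate([1395, 0, 0]) picture_frame();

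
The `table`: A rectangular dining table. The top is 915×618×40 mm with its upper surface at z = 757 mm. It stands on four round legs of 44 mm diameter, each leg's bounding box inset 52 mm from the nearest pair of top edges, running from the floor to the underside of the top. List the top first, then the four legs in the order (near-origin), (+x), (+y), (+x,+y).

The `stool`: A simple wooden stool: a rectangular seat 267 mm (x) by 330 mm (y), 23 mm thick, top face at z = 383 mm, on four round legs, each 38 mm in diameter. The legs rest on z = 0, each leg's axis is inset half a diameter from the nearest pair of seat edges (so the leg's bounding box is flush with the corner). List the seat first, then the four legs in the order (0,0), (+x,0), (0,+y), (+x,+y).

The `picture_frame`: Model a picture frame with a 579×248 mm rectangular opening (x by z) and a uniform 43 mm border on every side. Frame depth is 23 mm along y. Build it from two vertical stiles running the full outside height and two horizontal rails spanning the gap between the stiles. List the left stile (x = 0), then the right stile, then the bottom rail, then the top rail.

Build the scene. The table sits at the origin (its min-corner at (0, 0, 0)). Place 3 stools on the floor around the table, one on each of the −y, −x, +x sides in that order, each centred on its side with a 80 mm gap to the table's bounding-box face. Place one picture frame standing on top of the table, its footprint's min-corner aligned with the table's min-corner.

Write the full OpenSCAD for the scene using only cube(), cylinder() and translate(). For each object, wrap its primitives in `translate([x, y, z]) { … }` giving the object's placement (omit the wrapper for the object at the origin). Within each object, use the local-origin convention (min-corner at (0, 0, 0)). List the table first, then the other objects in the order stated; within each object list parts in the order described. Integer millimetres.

translate([0, 0, 717]) cube([915, 618, 40]);
translate([74, 74, 0]) cylinder(h = 717, r = 22);
translate([841, 74, 0]) cylinder(h = 717, r = 22);
translate([74, 544, 0]) cylinder(h = 717, r = 22);
translate([841, 544, 0]) cylinder(h = 717, r = 22);
translate([324, -410, 0]) {
  translate([0, 0, 360]) cube([267, 330, 23]);
  translate([19, 19, 0]) cylinder(h = 360, r = 19);
  translate([248, 19, 0]) cylinder(h = 360, r = 19);
  translate([19, 311, 0]) cylinder(h = 360, r = 19);
  translate([248, 311, 0]) cylinder(h = 360, r = 19);
}
translate([-347, 144, 0]) {
  translate([0, 0, 360]) cube([267, 330, 23]);
  translate([19, 19, 0]) cylinder(h = 360, r = 19);
  translate([248, 19, 0]) cylinder(h = 360, r = 19);
  translate([19, 311, 0]) cylinder(h = 360, r = 19);
  translate([248, 311, 0]) cylinder(h = 360, r = 19);
}
translate([995, 144, 0]) {
  translate([0, 0, 360]) cube([267, 330, 23]);
  translate([19, 19, 0]) cylinder(h = 360, r = 19);
  translate([248, 19, 0]) cylinder(h = 360, r = 19);
  translate([19, 311, 0]) cylinder(h = 360, r = 19);
  translate([248, 311, 0]) cylinder(h = 360, r = 19);
}
translate([0, 0, 757]) {
  cube([43, 23, 334]);
  translate([622, 0, 0]) cube([43, 23, 334]);
  translate([43, 0, 0]) cube([579, 23, 43]);
  translate([43, 0, 291]) cube([579, 23, 43]);
}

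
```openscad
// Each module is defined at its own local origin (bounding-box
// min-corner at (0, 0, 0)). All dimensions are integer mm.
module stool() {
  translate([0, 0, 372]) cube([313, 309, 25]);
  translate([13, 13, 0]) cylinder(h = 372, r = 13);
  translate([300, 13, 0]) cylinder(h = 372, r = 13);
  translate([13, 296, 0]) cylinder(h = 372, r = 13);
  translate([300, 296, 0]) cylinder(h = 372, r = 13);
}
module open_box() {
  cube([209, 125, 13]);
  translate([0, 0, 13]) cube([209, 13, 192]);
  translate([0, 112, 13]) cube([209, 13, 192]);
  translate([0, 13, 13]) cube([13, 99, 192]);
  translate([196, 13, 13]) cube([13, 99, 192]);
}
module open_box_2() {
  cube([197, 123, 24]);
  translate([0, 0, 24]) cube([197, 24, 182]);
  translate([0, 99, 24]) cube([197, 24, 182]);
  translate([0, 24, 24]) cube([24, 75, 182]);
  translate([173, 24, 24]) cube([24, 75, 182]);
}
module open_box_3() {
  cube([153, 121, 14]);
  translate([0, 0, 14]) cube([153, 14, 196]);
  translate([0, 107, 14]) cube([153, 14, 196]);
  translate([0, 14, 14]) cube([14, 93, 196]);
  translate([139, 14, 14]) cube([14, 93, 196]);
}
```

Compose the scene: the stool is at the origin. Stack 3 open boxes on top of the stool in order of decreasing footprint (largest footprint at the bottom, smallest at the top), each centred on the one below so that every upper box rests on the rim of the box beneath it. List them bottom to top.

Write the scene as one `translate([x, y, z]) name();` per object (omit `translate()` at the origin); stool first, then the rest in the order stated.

stool();
translate([52, 92, 397]) open_box();
translate([58, 93, 602]) open_box_2();
translate([80, 94, 808]) open_box_3();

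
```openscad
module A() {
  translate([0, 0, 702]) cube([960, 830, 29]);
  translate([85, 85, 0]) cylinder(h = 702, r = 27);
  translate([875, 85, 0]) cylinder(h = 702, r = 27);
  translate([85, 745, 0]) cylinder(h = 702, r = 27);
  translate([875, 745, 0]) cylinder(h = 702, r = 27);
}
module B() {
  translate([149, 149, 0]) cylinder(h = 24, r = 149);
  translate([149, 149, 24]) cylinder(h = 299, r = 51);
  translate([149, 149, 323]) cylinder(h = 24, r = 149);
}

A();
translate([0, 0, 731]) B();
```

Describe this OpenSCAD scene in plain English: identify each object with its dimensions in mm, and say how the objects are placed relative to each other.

A is a rectangular dining table. The top is 960×830×29 mm with its upper surface at z = 731 mm. It stands on four round legs of 54 mm diameter, each leg's bounding box inset 58 mm from the nearest pair of top edges, running from the floor to the underside of the top.

B is a spool: two coaxial disc flanges of radius 149 mm and thickness 24 mm, joined by a core cylinder of radius 51 mm and height 299 mm. The lower flange rests on z = 0 and the three cylinders share a vertical axis.

The spool is on top of the table.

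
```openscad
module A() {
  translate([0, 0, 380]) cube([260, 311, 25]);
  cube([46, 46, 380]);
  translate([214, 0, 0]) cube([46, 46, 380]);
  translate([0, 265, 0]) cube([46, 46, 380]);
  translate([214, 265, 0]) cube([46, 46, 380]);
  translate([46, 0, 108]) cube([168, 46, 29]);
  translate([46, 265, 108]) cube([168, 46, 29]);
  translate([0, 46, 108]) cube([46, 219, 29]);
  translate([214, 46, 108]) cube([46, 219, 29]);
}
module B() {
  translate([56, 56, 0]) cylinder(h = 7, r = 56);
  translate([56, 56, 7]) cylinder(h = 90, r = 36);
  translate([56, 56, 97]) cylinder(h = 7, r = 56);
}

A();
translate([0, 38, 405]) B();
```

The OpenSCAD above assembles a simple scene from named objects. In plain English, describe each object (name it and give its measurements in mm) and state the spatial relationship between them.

A is a simple wooden stool: a rectangular seat 260 mm (x) by 311 mm (y), 25 mm thick, top face at z = 405 mm, on four square legs, each 46×46 mm in cross-section. The legs rest on z = 0, each flush with a corner of the seat. Four stretchers, 46 mm wide and 29 mm tall, connect adjacent legs with their undersides at z = 108 mm, each running between the inner faces of the legs it joins and aligned with the legs' outer faces on the other axis.

B is a spool: two coaxial disc flanges of radius 56 mm and thickness 7 mm, joined by a core cylinder of radius 36 mm and height 90 mm. The lower flange rests on z = 0 and the three cylinders share a vertical axis.

The spool is on top of the stool.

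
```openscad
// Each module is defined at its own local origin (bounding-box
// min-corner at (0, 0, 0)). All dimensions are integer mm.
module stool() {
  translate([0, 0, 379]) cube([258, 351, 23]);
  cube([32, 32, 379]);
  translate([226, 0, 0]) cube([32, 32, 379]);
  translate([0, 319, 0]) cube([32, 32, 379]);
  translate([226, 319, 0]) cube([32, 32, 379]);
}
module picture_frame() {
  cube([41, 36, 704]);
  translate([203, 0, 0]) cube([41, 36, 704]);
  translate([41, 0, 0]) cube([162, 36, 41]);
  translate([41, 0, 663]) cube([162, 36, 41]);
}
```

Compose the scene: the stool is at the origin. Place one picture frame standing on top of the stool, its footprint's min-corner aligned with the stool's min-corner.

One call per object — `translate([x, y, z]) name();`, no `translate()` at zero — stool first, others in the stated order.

stool();
translate([0, 0, 402]) picture_frame();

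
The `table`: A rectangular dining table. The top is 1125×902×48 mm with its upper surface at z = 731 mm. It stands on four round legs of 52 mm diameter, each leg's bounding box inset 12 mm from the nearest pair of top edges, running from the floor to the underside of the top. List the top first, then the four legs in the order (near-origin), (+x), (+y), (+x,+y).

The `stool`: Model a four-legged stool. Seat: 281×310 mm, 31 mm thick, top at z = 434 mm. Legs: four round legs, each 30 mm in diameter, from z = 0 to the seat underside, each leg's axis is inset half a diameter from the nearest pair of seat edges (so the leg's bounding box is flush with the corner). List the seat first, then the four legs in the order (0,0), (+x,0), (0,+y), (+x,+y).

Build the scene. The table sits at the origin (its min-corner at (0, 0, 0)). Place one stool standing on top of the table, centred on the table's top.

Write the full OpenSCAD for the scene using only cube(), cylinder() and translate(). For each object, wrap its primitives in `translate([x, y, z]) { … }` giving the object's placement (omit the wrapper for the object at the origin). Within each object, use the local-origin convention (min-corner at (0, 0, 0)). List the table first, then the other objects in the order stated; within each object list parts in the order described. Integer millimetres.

translate([0, 0, 683]) cube([1125, 902, 48]);
translate([38, 38, 0]) cylinder(h = 683, r = 26);
translate([1087, 38, 0]) cylinder(h = 683, r = 26);
translate([38, 864, 0]) cylinder(h = 683, r = 26);
translate([1087, 864, 0]) cylinder(h = 683, r = 26);
translate([422, 296, 731]) {
  translate([0, 0, 403]) cube([281, 310, 31]);
  translate([15, 15, 0]) cylinder(h = 403, r = 15);
  translate([266, 15, 0]) cylinder(h = 403, r = 15);
  translate([15, 295, 0]) cylinder(h = 403, r = 15);
  translate([266, 295, 0]) cylinder(h = 403, r = 15);
}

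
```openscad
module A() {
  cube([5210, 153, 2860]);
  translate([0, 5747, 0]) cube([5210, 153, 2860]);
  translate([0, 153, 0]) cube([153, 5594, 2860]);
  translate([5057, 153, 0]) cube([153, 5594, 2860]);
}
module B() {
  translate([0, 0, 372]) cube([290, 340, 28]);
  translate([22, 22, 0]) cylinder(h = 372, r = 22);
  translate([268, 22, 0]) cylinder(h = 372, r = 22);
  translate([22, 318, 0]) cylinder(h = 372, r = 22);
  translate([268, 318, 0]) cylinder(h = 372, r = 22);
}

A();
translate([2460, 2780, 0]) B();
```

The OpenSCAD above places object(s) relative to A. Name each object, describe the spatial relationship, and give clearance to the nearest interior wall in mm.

A is a house frame. B is a stool. The stool sits inside the house frame, centred. The clearance to the nearest interior wall is 2307 mm.

Clearances: x = 2307, y = 2627; minimum 2307 mm.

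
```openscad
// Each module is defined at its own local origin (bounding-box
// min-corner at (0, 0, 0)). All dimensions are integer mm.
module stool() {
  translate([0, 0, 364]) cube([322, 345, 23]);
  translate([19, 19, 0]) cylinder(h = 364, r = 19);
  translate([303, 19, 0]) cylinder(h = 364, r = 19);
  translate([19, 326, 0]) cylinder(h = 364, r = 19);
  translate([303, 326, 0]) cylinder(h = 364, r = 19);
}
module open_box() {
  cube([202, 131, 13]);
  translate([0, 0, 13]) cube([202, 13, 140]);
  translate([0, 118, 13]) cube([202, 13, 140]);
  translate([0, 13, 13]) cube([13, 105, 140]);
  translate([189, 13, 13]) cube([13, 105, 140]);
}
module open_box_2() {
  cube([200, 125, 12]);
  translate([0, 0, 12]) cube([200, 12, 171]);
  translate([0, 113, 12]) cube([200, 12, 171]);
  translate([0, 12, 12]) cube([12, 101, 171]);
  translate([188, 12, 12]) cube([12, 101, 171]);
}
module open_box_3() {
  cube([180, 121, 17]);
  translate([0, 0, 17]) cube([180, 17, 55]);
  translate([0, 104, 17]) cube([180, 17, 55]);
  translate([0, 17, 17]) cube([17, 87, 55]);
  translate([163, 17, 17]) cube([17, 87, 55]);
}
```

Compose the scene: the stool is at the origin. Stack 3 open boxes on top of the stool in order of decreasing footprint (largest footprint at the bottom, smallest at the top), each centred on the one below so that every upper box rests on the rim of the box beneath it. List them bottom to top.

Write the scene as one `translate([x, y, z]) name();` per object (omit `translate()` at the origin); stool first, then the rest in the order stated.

stool();
translate([60, 107, 387]) open_box();
translate([61, 110, 540]) open_box_2();
translate([71, 112, 723]) open_box_3();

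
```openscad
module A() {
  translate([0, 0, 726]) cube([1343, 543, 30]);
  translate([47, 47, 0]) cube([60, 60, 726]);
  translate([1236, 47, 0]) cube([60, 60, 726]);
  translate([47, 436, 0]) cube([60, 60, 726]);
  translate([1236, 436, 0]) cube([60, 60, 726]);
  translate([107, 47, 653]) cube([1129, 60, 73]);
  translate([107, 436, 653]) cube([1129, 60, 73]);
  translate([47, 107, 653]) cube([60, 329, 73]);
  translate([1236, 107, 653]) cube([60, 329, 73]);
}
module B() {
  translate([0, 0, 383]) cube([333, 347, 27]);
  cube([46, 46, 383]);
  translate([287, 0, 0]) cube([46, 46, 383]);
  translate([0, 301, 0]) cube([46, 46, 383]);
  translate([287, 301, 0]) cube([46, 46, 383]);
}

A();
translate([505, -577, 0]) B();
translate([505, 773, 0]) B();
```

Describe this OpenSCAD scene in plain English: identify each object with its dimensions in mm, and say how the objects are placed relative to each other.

A is a table with a 1343×543 mm rectangular top, 30 mm thick, top surface at z = 756 mm, supported by four 60×60 mm square legs, each inset 47 mm from the nearest pair of top edges, running from the floor. Four apron rails, 60 mm thick and 73 mm tall, run between adjacent legs with their top edges flush with the underside of the top and their outer faces flush with the legs' outer faces.

B is a four-legged stool. The seat is a 333×347×27 mm slab whose top surface is at z = 410 mm; four square legs, each 46×46 mm in cross-section, run from the floor (z = 0) to the underside of the seat, each flush with a corner of the seat.

Two stools sit around the table at the −y, +y sides.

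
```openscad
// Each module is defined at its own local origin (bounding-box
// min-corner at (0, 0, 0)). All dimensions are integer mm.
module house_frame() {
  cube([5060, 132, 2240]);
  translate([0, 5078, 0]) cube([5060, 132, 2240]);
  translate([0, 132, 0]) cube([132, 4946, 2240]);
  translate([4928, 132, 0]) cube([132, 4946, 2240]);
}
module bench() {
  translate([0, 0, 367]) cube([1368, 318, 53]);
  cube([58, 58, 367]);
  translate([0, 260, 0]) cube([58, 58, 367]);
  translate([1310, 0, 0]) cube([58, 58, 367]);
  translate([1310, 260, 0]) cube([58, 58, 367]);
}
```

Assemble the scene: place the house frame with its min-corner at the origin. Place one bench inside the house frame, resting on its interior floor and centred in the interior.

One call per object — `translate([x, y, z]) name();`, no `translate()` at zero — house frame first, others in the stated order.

house_frame();
translate([1846, 2446, 0]) bench();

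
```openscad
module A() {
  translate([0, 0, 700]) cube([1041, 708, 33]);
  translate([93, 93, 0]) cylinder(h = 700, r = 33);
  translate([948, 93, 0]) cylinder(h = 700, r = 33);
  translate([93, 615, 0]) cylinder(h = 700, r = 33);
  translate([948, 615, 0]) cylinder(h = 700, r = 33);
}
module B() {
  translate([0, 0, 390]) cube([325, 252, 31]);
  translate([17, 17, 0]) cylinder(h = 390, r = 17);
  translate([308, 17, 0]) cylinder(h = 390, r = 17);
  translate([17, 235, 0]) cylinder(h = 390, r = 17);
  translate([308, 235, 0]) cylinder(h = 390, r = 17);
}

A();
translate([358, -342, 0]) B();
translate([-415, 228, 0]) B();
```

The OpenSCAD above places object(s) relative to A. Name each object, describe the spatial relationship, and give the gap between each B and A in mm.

A is a table. B is a stool. Two stools sit around the table at the −y, −x sides. The gap between each stool and the table is 90 mm.

Each stool's nearest face is 90 mm from the table's bounding box.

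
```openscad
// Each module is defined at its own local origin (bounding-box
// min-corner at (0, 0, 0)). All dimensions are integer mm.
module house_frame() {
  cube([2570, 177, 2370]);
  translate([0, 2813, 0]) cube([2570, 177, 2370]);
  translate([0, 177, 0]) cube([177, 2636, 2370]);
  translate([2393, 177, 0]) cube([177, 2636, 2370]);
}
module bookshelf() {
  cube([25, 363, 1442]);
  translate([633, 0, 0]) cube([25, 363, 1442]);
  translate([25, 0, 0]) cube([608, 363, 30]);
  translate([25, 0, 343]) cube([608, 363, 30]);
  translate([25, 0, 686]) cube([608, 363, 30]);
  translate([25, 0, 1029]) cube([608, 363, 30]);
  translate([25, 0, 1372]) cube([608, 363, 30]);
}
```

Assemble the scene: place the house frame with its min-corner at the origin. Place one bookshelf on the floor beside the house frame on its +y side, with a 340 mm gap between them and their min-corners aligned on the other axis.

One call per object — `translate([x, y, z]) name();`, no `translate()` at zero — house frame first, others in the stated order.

house_frame();
translate([0, 3330, 0]) bookshelf();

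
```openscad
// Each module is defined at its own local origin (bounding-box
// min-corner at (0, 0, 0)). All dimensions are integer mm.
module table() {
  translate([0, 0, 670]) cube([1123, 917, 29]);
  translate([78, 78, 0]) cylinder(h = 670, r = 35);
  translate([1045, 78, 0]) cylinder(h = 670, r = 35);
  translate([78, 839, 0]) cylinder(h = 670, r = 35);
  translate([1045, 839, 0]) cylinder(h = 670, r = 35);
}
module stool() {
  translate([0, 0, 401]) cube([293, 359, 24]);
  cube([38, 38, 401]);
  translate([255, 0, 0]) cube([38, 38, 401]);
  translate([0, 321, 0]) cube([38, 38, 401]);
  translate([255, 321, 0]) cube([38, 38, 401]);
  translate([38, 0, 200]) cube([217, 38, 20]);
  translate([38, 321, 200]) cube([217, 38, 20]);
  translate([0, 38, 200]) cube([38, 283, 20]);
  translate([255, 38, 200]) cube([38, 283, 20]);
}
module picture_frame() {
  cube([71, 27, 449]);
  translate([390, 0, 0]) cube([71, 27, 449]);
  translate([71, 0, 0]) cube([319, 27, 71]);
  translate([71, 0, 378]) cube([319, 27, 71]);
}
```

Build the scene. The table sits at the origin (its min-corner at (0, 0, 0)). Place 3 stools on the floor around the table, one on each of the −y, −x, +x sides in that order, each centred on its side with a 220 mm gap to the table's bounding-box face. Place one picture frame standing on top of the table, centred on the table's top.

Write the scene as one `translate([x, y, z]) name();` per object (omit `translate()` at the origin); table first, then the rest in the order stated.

table();
translate([415, -579, 0]) stool();
translate([-513, 279, 0]) stool();
translate([1343, 279, 0]) stool();
translate([331, 445, 699]) picture_frame();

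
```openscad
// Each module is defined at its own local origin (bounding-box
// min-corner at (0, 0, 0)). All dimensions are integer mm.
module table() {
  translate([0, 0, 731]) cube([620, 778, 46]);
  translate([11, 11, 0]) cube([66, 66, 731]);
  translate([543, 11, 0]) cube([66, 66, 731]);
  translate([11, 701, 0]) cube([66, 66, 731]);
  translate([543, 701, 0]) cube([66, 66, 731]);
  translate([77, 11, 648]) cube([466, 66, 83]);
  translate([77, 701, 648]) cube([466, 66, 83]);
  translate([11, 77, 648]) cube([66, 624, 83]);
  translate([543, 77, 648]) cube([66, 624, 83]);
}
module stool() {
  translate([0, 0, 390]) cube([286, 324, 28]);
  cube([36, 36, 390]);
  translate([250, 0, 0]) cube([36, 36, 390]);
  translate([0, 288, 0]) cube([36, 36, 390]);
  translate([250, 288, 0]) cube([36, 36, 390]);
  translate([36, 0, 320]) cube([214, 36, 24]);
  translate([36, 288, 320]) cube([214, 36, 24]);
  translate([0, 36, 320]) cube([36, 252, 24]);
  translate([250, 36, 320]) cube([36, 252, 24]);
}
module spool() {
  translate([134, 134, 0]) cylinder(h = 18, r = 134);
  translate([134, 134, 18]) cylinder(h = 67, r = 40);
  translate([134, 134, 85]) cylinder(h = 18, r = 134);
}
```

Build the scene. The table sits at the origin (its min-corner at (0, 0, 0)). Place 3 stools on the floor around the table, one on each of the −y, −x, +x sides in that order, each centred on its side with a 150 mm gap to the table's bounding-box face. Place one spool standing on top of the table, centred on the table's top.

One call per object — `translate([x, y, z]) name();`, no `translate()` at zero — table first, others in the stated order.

table();
translate([167, -474, 0]) stool();
translate([-436, 227, 0]) stool();
translate([770, 227, 0]) stool();
translate([176, 255, 777]) spool();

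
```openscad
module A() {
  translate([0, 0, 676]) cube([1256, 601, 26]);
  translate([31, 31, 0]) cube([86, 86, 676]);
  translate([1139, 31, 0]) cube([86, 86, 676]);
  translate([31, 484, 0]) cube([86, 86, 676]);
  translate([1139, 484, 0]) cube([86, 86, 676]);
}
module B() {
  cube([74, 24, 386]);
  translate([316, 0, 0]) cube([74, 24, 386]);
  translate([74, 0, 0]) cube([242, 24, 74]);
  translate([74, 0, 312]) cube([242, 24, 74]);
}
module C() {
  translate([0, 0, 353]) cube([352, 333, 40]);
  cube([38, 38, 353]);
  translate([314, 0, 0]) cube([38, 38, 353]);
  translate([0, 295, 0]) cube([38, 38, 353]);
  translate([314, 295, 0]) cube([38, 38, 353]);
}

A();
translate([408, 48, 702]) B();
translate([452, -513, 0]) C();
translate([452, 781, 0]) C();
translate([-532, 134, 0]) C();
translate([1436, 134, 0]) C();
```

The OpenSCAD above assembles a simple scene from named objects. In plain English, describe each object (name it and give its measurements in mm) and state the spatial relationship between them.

A is a table: top 1256 mm (x) × 601 mm (y), 26 mm thick, upper face at z = 702 mm, on four 86×86 mm square legs, each inset 31 mm from the nearest pair of top edges, running from z = 0 to the bottom of the top.

B is a picture frame with a 242×238 mm rectangular opening (x by z) and a uniform 74 mm border on every side. Frame depth is 24 mm along y. It is built from two vertical stiles running the full outside height and two horizontal rails spanning the gap between the stiles.

C is a four-legged stool. The seat is a 352×333×40 mm slab whose top surface is at z = 393 mm; four square legs, each 38×38 mm in cross-section, run from the floor (z = 0) to the underside of the seat, each flush with a corner of the seat.

The picture frame is on top of the table. Four stools sit around the table at the −y, +y, −x, +x sides.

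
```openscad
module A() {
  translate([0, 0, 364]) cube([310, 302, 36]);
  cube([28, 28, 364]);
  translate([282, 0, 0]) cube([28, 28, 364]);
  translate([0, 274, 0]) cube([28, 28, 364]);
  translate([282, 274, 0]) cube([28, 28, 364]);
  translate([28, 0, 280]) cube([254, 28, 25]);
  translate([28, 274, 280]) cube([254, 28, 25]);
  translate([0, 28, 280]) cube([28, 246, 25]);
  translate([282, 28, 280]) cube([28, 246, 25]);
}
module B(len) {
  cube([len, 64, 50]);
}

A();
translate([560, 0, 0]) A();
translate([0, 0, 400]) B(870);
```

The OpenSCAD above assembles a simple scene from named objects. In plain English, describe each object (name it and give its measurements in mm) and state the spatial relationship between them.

A is a simple wooden stool: a rectangular seat 310 mm (x) by 302 mm (y), 36 mm thick, top face at z = 400 mm, on four square legs, each 28×28 mm in cross-section. The legs rest on z = 0, each flush with a corner of the seat. Four stretchers, 28 mm wide and 25 mm tall, connect adjacent legs with their undersides at z = 280 mm, each running between the inner faces of the legs it joins and aligned with the legs' outer faces on the other axis.

B is a rectangular beam 870 mm long (x), 64 mm deep (y), 50 mm thick (z).

The beam spans the tops of two stools placed 250 mm apart, resting at z = 400 mm.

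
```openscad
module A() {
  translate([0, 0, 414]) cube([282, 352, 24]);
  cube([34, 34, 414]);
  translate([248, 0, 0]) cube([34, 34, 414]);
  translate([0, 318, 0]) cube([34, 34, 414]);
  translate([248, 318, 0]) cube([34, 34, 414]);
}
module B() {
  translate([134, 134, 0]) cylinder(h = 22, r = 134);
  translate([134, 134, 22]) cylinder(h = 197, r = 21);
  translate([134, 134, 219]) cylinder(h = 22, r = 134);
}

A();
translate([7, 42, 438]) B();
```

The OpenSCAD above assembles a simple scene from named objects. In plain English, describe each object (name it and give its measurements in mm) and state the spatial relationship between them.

A is a four-legged stool. The seat is 282×352 mm, 24 mm thick, top at z = 438 mm. It stands on four square legs, each 34×34 mm in cross-section, from z = 0 to the seat underside, each flush with a corner of the seat.

B is a spool: two coaxial disc flanges of radius 134 mm and thickness 22 mm, joined by a core cylinder of radius 21 mm and height 197 mm. The lower flange rests on z = 0 and the three cylinders share a vertical axis.

The spool is on top of the stool, centred.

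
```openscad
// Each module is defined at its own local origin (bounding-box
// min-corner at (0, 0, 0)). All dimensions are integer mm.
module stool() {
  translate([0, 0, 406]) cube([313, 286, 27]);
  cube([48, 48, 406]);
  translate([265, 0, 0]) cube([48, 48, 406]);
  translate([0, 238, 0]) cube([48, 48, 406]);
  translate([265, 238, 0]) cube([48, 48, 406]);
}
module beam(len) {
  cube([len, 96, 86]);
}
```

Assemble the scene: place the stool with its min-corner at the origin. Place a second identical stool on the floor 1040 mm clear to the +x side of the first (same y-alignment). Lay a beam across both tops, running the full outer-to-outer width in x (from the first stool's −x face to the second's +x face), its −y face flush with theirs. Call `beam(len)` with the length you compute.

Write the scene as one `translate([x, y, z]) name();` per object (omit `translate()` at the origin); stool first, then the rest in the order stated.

stool();
translate([1353, 0, 0]) stool();
translate([0, 0, 433]) beam(1666);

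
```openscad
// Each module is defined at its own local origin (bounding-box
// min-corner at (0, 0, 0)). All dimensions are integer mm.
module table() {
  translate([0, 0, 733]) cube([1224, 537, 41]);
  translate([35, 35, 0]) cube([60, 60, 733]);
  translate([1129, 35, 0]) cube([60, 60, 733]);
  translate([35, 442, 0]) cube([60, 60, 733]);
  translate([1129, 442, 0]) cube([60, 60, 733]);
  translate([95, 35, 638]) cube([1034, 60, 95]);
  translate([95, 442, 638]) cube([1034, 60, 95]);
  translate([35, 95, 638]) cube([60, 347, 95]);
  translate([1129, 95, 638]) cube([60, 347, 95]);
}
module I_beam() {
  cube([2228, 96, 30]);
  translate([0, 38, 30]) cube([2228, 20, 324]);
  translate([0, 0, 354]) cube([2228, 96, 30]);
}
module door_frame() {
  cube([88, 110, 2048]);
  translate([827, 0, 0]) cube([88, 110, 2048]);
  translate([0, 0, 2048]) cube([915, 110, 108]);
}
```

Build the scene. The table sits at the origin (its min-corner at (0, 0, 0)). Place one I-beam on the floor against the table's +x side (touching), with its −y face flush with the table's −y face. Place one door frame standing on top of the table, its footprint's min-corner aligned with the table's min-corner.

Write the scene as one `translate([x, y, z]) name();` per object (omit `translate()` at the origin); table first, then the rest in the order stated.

table();
translate([1224, 0, 0]) I_beam();
translate([0, 0, 774]) door_frame();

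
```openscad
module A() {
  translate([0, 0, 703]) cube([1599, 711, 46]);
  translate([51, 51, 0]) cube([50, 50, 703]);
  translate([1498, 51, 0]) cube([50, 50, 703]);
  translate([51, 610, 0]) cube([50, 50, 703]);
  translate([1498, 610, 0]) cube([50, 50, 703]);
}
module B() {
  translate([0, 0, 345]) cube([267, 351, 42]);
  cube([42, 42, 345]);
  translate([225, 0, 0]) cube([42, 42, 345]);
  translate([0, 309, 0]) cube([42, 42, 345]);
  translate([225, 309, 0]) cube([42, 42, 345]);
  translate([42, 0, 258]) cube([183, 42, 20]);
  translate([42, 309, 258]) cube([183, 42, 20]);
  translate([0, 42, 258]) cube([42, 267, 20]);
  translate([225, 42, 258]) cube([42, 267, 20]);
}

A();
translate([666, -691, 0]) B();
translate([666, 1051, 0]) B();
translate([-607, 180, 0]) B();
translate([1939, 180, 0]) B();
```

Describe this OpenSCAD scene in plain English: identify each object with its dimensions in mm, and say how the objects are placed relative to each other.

A is a rectangular dining table. The top is 1599×711×46 mm with its upper surface at z = 749 mm. It stands on four 50×50 mm square legs, each inset 51 mm from the nearest pair of top edges, running from the floor to the underside of the top.

B is a four-legged stool. The seat is a 267×351×42 mm slab whose top surface is at z = 387 mm; four square legs, each 42×42 mm in cross-section, run from the floor (z = 0) to the underside of the seat, each flush with a corner of the seat. Four stretchers, 42 mm wide and 20 mm tall, connect adjacent legs with their undersides at z = 258 mm, each running between the inner faces of the legs it joins and aligned with the legs' outer faces on the other axis.

Four stools sit around the table at the −y, +y, −x, +x sides.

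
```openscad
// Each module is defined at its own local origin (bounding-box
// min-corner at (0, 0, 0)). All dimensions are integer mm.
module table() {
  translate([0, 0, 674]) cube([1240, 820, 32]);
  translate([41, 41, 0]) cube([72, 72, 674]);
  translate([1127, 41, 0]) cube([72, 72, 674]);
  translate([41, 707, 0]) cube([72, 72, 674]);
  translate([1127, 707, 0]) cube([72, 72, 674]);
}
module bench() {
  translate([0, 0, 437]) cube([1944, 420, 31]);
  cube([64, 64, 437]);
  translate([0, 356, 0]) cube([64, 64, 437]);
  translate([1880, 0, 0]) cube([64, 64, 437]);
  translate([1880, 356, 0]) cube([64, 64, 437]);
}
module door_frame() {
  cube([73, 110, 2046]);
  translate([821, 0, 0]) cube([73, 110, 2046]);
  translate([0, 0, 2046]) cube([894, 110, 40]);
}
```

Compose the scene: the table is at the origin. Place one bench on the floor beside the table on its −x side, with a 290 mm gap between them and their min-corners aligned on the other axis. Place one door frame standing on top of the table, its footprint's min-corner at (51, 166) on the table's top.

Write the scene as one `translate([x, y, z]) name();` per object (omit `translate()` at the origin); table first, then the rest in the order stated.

table();
translate([-2234, 0, 0]) bench();
translate([51, 166, 706]) door_frame();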